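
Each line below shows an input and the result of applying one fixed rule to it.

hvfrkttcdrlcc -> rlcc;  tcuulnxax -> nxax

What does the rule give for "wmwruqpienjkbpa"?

Looking at the pairs, the operation is to keep only the last 4 characters.
For "wmwruqpienjkbpa" the result is "kbpa".

kbpa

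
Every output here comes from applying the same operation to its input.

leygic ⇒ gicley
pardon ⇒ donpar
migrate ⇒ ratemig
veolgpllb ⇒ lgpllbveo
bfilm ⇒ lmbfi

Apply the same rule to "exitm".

The pattern: move the first 3 characters to the end (rotate left by 3).
Applying that to "exitm" gives "tmexi".

tmexi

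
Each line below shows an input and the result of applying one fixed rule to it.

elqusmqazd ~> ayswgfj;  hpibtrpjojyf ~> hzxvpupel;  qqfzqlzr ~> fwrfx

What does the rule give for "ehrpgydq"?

vmejw

The rule is to shift every letter 6 places forward in the alphabet (wrapping around), then delete the first 3 characters.
For "ehrpgydq", step one produces "knxvmejw"; step two turns that into "vmejw".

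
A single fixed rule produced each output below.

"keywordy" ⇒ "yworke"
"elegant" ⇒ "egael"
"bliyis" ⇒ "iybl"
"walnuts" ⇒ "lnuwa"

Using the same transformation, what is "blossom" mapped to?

ossbl

The pattern: delete the last 2 characters, then move the first 2 characters to the end (rotate left by 2).
On "blossom": the first step gives "bloss", and the second then gives "ossbl".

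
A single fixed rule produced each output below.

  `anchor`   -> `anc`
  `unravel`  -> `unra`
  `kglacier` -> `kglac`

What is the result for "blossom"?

blos

The transformation: delete the last 3 characters.
"blossom" → "blos".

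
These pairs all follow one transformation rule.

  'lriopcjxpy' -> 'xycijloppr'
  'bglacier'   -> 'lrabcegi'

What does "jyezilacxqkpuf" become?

yzacefijklpqux

In each case the input is transformed by: sort the characters into alphabetical order, then move the last 2 characters to the front (rotate right by 2).
Starting from "jyezilacxqkpuf": after the first operation, "acefijklpquxyz"; after the second, "yzacefijklpqux".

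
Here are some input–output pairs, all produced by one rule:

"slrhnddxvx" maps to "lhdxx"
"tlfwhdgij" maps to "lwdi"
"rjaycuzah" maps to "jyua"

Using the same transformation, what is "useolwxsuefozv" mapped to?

In each case the input is transformed by: keep every other character starting from the second (positions 2nd, 4th, 6th, ...).
So "useolwxsuefozv" becomes "sowseov".

sowseov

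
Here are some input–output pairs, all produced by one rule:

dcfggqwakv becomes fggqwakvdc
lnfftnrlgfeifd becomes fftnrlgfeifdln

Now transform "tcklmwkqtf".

klmwkqtftc

The rule is to move the first 2 characters to the end (rotate left by 2).
Doing the same to "tcklmwkqtf": "klmwkqtftc".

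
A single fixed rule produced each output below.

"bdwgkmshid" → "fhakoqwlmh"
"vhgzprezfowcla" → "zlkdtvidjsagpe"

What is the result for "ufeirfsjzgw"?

What's happening: shift every letter 4 places forward in the alphabet (wrapping around).
Doing the same to "ufeirfsjzgw": "yjimvjwndka".

yjimvjwndka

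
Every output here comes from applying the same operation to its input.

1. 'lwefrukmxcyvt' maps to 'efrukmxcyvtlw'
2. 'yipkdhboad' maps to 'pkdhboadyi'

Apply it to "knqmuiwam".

qmuiwamkn

The transformation: move the first 2 characters to the end (rotate left by 2).
So "knqmuiwam" becomes "qmuiwamkn".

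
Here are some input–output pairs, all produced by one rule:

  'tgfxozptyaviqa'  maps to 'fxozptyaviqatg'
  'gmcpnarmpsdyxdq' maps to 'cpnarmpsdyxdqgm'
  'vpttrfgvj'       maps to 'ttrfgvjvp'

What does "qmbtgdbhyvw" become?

btgdbhyvwqm

Rule — move the first 2 characters to the end (rotate left by 2).
So "qmbtgdbhyvw" becomes "btgdbhyvwqm".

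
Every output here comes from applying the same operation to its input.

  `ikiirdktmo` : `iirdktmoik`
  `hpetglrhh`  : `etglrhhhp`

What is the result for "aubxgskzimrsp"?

Rule — move the first 2 characters to the end (rotate left by 2).
Applying that to "aubxgskzimrsp" gives "bxgskzimrspau".

bxgskzimrspau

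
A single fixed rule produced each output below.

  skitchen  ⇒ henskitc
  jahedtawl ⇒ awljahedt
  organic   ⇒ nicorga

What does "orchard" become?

ardorch

In each case the input is transformed by: move the last 3 characters to the front (rotate right by 3).
So "orchard" becomes "ardorch".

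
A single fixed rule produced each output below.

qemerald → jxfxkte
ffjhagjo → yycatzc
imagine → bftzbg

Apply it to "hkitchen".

The pattern: shift every letter 7 places backward in the alphabet (wrapping around), then delete the last character.
On "hkitchen": the first step gives "adbmvaxg", and the second then gives "adbmvax".

adbmvax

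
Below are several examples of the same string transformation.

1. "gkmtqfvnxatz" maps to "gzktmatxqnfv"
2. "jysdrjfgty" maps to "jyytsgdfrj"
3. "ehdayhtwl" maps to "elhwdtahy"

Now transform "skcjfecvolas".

sskacljofvec

The rule is to take characters alternately from the front and the back (1st, last, 2nd, 2nd-last, ...).
Applying that to "skcjfecvolas" gives "sskacljofvec".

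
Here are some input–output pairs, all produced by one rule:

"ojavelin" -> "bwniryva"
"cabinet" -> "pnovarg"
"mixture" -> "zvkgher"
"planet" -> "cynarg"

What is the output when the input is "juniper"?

What's happening: shift every letter 13 places forward in the alphabet (wrapping around) — i.e. ROT13.
"juniper" → "whavcre".

whavcre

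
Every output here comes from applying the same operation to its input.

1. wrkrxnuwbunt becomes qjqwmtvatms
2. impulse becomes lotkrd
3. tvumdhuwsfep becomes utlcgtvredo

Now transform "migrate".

In each case the input is transformed by: shift every letter 1 place backward in the alphabet (wrapping around), then delete the first character.
"migrate" → "hfqzsd".

hfqzsd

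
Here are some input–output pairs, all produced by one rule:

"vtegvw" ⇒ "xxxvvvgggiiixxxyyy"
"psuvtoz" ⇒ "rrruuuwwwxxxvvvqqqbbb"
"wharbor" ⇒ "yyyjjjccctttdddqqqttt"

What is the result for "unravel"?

wwwppptttcccxxxgggnnn

Rule — shift every letter 2 places forward in the alphabet (wrapping around), then repeat every character 3 times.
Starting from "unravel": after the first operation, "wptcxgn"; after the second, "wwwppptttcccxxxgggnnn".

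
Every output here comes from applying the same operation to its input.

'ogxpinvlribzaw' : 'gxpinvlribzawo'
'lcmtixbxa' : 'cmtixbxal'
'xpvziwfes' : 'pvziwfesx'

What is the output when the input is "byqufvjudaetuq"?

yqufvjudaetuqb

The transformation: move the first character to the end.
On "byqufvjudaetuq" that produces "yqufvjudaetuqb".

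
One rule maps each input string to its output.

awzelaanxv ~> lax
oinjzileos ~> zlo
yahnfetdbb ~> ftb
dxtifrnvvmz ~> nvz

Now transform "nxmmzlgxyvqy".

What's happening: keep every other character starting from the first (positions 1st, 3rd, 5th, ...), then keep only the last 3 characters.
For "nxmmzlgxyvqy", step one produces "nmzgyq"; step two turns that into "gyq".

gyq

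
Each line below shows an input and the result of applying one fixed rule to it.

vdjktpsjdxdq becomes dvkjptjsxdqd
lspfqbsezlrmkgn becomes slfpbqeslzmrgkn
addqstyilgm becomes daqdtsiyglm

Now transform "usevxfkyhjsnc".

Each output is the input with this applied: swap each adjacent pair of characters (1↔2, 3↔4, ...).
Doing the same to "usevxfkyhjsnc": "suvefxykjhnsc".

suvefxykjhnsc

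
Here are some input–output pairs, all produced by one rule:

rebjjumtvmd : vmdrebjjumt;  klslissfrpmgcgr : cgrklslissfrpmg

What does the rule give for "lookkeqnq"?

qnqlookke

Rule — move the last 3 characters to the front (rotate right by 3).
So "lookkeqnq" becomes "qnqlookke".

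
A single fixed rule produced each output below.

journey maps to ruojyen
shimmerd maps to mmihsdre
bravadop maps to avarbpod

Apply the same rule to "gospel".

In each case the input is transformed by: move the last 3 characters to the front (rotate right by 3), then reverse the string.
For "gospel", step one produces "pelgos"; step two turns that into "soglep".

soglep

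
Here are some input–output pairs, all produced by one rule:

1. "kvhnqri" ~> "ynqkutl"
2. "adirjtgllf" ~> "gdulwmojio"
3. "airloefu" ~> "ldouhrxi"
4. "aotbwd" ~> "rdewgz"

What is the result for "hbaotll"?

The rule is to swap each adjacent pair of characters (1↔2, 3↔4, ...), then shift every letter 3 places forward in the alphabet (wrapping around).
Starting from "hbaotll": after the first operation, "bhoaltl"; after the second, "ekrdowo".
(Check on "adirjtgllf": → "daritjlgfl" → "gdulwmojio" ✓)

ekrdowo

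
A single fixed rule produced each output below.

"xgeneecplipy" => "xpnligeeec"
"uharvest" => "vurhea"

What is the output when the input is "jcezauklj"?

The rule is to delete the last 2 characters, then sort the characters into reverse alphabetical order.
Starting from "jcezauklj": after the first operation, "jcezauk"; after the second, "zukjeca".

zukjeca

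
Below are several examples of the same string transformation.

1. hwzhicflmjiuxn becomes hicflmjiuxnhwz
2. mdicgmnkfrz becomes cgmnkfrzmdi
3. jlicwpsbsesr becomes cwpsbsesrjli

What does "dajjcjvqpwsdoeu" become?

Rule — move the first 3 characters to the end (rotate left by 3).
So "dajjcjvqpwsdoeu" becomes "jcjvqpwsdoeudaj".

jcjvqpwsdoeudaj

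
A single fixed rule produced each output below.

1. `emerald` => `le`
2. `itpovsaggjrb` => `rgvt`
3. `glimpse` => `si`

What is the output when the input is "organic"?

Rule — reverse the string, then keep one character in every 3, starting at position 2 (positions 2nd, 5th, 8th, ...).
Working it through for "organic": intermediate "cinagro", final "ig".

ig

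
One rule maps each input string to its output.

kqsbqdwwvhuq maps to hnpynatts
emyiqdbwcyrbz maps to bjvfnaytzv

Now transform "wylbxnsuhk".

tviyukp

Each output is the input with this applied: shift every letter 3 places backward in the alphabet (wrapping around), then delete the last 3 characters.
Working it through for "wylbxnsuhk": intermediate "tviyukpreh", final "tviyukp".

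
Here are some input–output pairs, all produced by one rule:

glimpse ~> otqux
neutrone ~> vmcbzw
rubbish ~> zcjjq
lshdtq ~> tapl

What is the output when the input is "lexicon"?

Looking at the pairs, the operation is to shift every letter 8 places forward in the alphabet (wrapping around), then delete the last 2 characters.
Starting from "lexicon": after the first operation, "tmfqkwv"; after the second, "tmfqk".

tmfqk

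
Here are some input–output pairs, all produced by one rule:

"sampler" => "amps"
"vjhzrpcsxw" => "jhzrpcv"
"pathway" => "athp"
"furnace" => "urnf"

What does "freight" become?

The transformation: delete the last 3 characters, then move the first character to the end.
Starting from "freight": after the first operation, "frei"; after the second, "reif".

reif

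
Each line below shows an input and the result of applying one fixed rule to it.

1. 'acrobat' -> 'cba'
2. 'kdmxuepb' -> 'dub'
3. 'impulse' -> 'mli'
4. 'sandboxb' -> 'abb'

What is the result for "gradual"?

rug

Each output is the input with this applied: move the first character to the end, then keep one character in every 3, starting at position 1 (positions 1st, 4th, 7th, ...).
Starting from "gradual": after the first operation, "radualg"; after the second, "rug".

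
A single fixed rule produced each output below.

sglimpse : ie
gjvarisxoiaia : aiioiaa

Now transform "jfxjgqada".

Looking at the pairs, the operation is to swap each adjacent pair of characters (1↔2, 3↔4, ...), then keep only the vowels.
"jfxjgqada" → "aa".

aa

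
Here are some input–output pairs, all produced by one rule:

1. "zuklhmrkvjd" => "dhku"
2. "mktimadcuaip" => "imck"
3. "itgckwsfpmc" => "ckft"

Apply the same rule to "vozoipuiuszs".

Each output is the input with this applied: keep one character in every 3, starting at position 2 (positions 2nd, 5th, 8th, ...), then swap the first and last characters.
For "vozoipuiuszs", step one produces "oiiz"; step two turns that into "ziio".

ziio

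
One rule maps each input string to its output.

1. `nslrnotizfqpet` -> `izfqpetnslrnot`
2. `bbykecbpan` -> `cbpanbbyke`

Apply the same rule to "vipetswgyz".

swgyzvipet

In each case the input is transformed by: swap the front and back halves of the string.
"vipetswgyz" → "swgyzvipet".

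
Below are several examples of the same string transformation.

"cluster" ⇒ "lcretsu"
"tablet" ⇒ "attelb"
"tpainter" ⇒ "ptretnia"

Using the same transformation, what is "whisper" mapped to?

hwrepsi

The transformation: move the first 2 characters to the end (rotate left by 2), then reverse the string.
Applying both steps to "whisper": "isperwh", then "hwrepsi".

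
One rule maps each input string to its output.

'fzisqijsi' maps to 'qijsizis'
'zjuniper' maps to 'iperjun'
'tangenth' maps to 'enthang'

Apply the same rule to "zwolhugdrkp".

hugdrkpwol

The rule is to delete the first character, then move the first 3 characters to the end (rotate left by 3).
Working it through for "zwolhugdrkp": intermediate "wolhugdrkp", final "hugdrkpwol".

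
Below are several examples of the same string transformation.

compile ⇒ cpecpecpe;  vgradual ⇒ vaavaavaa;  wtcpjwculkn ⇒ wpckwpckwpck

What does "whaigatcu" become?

witwitwit

Looking at the pairs, the operation is to keep one character in every 3, starting at position 1 (positions 1st, 4th, 7th, ...), then write the whole string 3 times in a row.
"whaigatcu" → "wit" → "witwitwit".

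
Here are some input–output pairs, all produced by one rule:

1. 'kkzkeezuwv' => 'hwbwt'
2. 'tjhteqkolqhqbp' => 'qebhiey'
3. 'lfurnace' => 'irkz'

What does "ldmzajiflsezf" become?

Looking at the pairs, the operation is to shift every letter 3 places backward in the alphabet (wrapping around), then keep every other character starting from the first (positions 1st, 3rd, 5th, ...).
Working it through for "ldmzajiflsezf": intermediate "iajwxgfcipbwc", final "ijxfibc".
(Check on "kkzkeezuwv": → "hhwhbbwrts" → "hwbwt" ✓)

ijxfibc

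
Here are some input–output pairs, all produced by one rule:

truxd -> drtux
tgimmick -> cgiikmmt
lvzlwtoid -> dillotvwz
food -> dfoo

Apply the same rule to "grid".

The rule is to sort the characters into alphabetical order.
Doing the same to "grid": "dgir".

dgir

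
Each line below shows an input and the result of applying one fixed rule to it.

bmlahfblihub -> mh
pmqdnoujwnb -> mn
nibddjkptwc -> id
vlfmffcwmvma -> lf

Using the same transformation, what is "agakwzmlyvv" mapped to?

The transformation: keep one character in every 3, starting at position 2 (positions 2nd, 5th, 8th, ...), then delete the last 2 characters.
On "agakwzmlyvv": the first step gives "gwlv", and the second then gives "gw".

gw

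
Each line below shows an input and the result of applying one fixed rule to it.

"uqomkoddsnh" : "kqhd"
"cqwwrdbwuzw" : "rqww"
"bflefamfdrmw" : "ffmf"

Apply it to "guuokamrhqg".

kugr

Looking at the pairs, the operation is to keep one character in every 3, starting at position 2 (positions 2nd, 5th, 8th, ...), then swap each adjacent pair of characters (1↔2, 3↔4, ...).
Applying both steps to "guuokamrhqg": "ukrg", then "kugr".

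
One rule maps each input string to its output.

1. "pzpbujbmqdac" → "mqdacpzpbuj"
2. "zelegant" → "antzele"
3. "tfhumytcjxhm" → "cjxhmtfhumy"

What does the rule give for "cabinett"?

ettcabi

The rule is to swap the front and back halves of the string, then delete the first character.
For "cabinett" the result is "ettcabi".
(Check on "pzpbujbmqdac": → "bmqdacpzpbuj" → "mqdacpzpbuj" ✓)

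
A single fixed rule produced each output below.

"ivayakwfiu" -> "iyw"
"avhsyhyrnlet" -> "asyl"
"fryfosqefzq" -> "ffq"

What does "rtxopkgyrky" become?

rog

The transformation: delete the last 2 characters, then keep one character in every 3, starting at position 1 (positions 1st, 4th, 7th, ...).
On "rtxopkgyrky" that produces "rog".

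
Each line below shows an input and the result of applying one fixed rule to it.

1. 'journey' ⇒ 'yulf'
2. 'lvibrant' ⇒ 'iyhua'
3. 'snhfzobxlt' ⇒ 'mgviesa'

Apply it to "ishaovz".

Each output is the input with this applied: delete the first 3 characters, then shift every letter 7 places forward in the alphabet (wrapping around).
"ishaovz" → "aovz" → "hvcg".
(Check on "journey": → "rney" → "yulf" ✓)

hvcg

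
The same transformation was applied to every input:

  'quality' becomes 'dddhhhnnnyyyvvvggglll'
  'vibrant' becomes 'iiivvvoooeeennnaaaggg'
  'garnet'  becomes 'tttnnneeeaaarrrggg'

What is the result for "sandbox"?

Rule — repeat every character 3 times, then shift every letter 13 places forward in the alphabet (wrapping around) — i.e. ROT13.
"sandbox" → "fffnnnaaaqqqooobbbkkk".
(Check on "quality": → "qqquuuaaallliiitttyyy" → "dddhhhnnnyyyvvvggglll" ✓)

fffnnnaaaqqqooobbbkkk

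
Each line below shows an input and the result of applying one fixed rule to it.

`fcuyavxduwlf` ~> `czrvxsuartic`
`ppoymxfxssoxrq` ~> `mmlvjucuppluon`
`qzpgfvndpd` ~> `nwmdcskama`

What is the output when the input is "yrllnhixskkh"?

voiikefuphhe

Each output is the input with this applied: shift every letter 3 places backward in the alphabet (wrapping around).
For "yrllnhixskkh" the result is "voiikefuphhe".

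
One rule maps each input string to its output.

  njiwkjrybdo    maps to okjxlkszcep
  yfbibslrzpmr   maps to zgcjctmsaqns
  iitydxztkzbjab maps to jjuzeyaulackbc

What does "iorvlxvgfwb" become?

jpswmywhgxc

In each case the input is transformed by: shift every letter 1 place forward in the alphabet (wrapping around).
On "iorvlxvgfwb" that produces "jpswmywhgxc".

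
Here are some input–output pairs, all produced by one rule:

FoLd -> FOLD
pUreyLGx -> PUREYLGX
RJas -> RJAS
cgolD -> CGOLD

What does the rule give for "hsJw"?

What's happening: convert every letter to uppercase.
So "hsJw" becomes "HSJW".

HSJW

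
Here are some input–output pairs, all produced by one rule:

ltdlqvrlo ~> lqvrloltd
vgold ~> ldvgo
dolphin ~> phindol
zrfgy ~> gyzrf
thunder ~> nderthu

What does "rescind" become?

The rule is to move the first 3 characters to the end (rotate left by 3).
Applying that to "rescind" gives "cindres".

cindres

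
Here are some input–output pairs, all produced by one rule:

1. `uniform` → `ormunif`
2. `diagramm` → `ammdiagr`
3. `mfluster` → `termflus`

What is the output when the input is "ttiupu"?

uputti

What's happening: move the last 3 characters to the front (rotate right by 3).
"ttiupu" → "uputti".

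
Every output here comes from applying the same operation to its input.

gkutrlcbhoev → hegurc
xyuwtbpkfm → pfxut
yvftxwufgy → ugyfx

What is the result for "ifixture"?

The transformation: keep every other character starting from the first (positions 1st, 3rd, 5th, ...), then move the last 2 characters to the front (rotate right by 2).
For "ifixture" the result is "trii".

trii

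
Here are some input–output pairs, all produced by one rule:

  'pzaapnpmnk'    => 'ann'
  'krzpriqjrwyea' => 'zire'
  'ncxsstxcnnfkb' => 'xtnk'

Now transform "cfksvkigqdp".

kkq

In each case the input is transformed by: keep one character in every 3, starting at position 3 (positions 3rd, 6th, 9th, ...).
Doing the same to "cfksvkigqdp": "kkq".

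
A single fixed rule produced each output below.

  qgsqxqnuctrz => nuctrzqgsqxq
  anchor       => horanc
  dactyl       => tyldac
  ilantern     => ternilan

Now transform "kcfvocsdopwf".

sdopwfkcfvoc

The pattern: swap the front and back halves of the string.
"kcfvocsdopwf" → "sdopwfkcfvoc".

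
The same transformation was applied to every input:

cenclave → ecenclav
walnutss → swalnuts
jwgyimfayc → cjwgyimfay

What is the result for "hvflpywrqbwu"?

uhvflpywrqbw

What's happening: move the last character to the front.
"hvflpywrqbwu" → "uhvflpywrqbw".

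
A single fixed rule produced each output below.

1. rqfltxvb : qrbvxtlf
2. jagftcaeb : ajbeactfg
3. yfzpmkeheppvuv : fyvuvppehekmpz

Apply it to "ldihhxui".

dliuxhhi

The rule is to reverse the string, then move the last 2 characters to the front (rotate right by 2).
So "ldihhxui" becomes "dliuxhhi".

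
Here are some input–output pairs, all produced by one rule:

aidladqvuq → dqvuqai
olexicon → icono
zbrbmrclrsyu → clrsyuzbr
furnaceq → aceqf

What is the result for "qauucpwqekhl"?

What's happening: swap the front and back halves of the string, then delete the last 3 characters.
Applying that to "qauucpwqekhl" gives "wqekhlqau".

wqekhlqau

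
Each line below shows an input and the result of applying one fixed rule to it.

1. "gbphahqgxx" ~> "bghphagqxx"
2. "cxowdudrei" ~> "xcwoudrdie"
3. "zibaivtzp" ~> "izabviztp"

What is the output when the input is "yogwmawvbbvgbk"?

oywgamvwbbgvkb

The rule is to swap each adjacent pair of characters (1↔2, 3↔4, ...).
So "yogwmawvbbvgbk" becomes "oywgamvwbbgvkb".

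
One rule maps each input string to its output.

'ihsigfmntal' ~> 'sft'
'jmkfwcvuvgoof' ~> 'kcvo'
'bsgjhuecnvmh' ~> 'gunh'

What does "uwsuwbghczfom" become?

In each case the input is transformed by: keep one character in every 3, starting at position 3 (positions 3rd, 6th, 9th, ...).
Doing the same to "uwsuwbghczfom": "sbco".

sbco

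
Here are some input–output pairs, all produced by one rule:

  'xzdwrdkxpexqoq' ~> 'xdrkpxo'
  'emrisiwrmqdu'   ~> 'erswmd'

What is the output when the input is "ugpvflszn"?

upfsn

In each case the input is transformed by: keep every other character starting from the first (positions 1st, 3rd, 5th, ...).
Applying that to "ugpvflszn" gives "upfsn".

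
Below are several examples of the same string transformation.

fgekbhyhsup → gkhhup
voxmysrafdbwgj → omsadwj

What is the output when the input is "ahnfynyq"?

What's happening: swap each adjacent pair of characters (1↔2, 3↔4, ...), then keep every other character starting from the first (positions 1st, 3rd, 5th, ...).
"ahnfynyq" → "hafnnyqy" → "hfnq".

hfnq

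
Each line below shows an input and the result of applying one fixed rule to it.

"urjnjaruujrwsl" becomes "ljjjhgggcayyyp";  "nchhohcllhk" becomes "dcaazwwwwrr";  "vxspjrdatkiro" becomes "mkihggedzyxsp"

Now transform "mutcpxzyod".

onmjiedbsr

The rule is to sort the characters into reverse alphabetical order, then shift every letter 11 places backward in the alphabet (wrapping around).
Applying both steps to "mutcpxzyod": "zyxutpomdc", then "onmjiedbsr".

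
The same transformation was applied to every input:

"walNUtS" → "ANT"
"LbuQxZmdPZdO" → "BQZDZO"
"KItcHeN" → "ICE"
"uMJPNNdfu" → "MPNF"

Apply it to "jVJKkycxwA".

VKYXA

The transformation: keep every other character starting from the second (positions 2nd, 4th, 6th, ...), then convert every letter to uppercase.
Starting from "jVJKkycxwA": after the first operation, "VKyxA"; after the second, "VKYXA".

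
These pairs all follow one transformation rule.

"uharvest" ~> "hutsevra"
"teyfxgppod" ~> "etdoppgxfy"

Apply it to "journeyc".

ojcyenru

Rule — reverse the string, then move the last 2 characters to the front (rotate right by 2).
"journeyc" → "ojcyenru".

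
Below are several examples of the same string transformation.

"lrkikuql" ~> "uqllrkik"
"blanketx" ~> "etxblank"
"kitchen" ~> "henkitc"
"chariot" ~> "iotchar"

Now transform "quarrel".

The pattern: move the last 3 characters to the front (rotate right by 3).
So "quarrel" becomes "relquar".

relquar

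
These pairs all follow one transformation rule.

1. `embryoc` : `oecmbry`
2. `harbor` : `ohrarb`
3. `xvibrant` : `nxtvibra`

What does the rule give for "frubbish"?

Looking at the pairs, the operation is to swap the first and last characters, then move the last 2 characters to the front (rotate right by 2).
Starting from "frubbish": after the first operation, "hrubbisf"; after the second, "sfhrubbi".
(Check on "harbor": → "rarboh" → "ohrarb" ✓)

sfhrubbi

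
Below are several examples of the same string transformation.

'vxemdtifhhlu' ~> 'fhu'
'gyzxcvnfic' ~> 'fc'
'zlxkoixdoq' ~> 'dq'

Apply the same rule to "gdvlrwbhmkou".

hku

In each case the input is transformed by: keep every other character starting from the second (positions 2nd, 4th, 6th, ...), then delete the first 3 characters.
On "gdvlrwbhmkou" that produces "hku".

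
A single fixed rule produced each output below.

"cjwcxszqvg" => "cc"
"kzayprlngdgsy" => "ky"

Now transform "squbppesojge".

Each output is the input with this applied: keep one character in every 3, starting at position 1 (positions 1st, 4th, 7th, ...), then keep only the first 2 characters.
Applying both steps to "squbppesojge": "sbej", then "sb".

sb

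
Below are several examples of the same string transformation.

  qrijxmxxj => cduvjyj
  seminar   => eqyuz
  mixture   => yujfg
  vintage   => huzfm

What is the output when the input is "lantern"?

Rule — shift every letter 12 places forward in the alphabet (wrapping around), then delete the last 2 characters.
On "lantern": the first step gives "xmzfqdz", and the second then gives "xmzfq".

xmzfq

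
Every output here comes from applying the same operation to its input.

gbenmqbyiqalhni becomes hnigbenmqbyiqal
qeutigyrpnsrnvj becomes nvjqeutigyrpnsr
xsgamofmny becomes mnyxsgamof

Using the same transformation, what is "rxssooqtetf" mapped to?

Each output is the input with this applied: move the last 3 characters to the front (rotate right by 3).
Applying that to "rxssooqtetf" gives "etfrxssooqt".

etfrxssooqt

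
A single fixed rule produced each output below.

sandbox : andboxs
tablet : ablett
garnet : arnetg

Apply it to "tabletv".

abletvt

The transformation: move the first character to the end.
For "tabletv" the result is "abletvt".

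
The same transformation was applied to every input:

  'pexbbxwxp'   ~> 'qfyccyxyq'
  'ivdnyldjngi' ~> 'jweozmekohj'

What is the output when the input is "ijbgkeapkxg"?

jkchlfbqlyh

In each case the input is transformed by: shift every letter 1 place forward in the alphabet (wrapping around).
Applying that to "ijbgkeapkxg" gives "jkchlfbqlyh".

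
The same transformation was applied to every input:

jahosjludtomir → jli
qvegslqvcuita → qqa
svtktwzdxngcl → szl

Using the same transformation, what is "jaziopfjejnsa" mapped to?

jfa

The pattern: keep one character in every 3, starting at position 1 (positions 1st, 4th, 7th, ...), then keep every other character starting from the first (positions 1st, 3rd, 5th, ...).
On "jaziopfjejnsa": the first step gives "jifja", and the second then gives "jfa".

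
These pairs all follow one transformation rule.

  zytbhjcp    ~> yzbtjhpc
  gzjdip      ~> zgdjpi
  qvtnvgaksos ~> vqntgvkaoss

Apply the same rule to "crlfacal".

The rule is to swap each adjacent pair of characters (1↔2, 3↔4, ...).
"crlfacal" → "rcflcala".

rcflcala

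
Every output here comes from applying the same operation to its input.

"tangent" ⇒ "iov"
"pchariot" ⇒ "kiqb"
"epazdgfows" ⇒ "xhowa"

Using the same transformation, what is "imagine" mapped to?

uov

In each case the input is transformed by: keep every other character starting from the second (positions 2nd, 4th, 6th, ...), then shift every letter 8 places forward in the alphabet (wrapping around).
Starting from "imagine": after the first operation, "mgn"; after the second, "uov".
(Check on "pchariot": → "cait" → "kiqb" ✓)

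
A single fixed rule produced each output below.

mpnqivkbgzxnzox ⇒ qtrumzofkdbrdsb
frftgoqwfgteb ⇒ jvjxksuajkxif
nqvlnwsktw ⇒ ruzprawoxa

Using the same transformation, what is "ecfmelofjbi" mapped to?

igjqipsjnfm

The pattern: shift every letter 4 places forward in the alphabet (wrapping around).
Doing the same to "ecfmelofjbi": "igjqipsjnfm".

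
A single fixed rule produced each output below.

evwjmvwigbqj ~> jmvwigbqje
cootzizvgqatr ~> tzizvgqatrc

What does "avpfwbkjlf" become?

The pattern: move the first character to the end, then delete the first 2 characters.
Starting from "avpfwbkjlf": after the first operation, "vpfwbkjlfa"; after the second, "fwbkjlfa".
(Check on "cootzizvgqatr": → "ootzizvgqatrc" → "tzizvgqatrc" ✓)

fwbkjlfa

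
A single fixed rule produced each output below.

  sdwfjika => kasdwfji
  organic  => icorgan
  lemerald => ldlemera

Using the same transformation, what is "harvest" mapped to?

stharve

Looking at the pairs, the operation is to move the last 2 characters to the front (rotate right by 2).
On "harvest" that produces "stharve".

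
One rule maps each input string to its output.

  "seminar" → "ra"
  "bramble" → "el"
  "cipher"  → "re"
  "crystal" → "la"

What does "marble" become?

el

The pattern: reverse the string, then keep only the first 2 characters.
Starting from "marble": after the first operation, "elbram"; after the second, "el".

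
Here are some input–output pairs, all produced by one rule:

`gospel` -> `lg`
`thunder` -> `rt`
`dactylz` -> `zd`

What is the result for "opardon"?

no

What's happening: move the last character to the front, then keep only the first 2 characters.
Starting from "opardon": after the first operation, "nopardo"; after the second, "no".
(Check on "dactylz": → "zdactyl" → "zd" ✓)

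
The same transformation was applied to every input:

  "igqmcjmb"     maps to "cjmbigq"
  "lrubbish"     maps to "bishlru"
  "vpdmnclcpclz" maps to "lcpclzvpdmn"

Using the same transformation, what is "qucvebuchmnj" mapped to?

Rule — swap the front and back halves of the string, then delete the last character.
"qucvebuchmnj" → "uchmnjqucveb" → "uchmnjqucve".

uchmnjqucve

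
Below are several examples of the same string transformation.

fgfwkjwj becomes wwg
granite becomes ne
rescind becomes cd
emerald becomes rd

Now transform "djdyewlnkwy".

ylwj

The rule is to move the first 2 characters to the end (rotate left by 2), then keep one character in every 3, starting at position 2 (positions 2nd, 5th, 8th, ...).
Applying both steps to "djdyewlnkwy": "dyewlnkwydj", then "ylwj".
(Check on "rescind": → "scindre" → "cd" ✓)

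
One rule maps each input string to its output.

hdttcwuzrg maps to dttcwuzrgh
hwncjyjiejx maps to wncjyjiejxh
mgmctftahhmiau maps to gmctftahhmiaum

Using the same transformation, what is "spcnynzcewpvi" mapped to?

Rule — move the first character to the end.
So "spcnynzcewpvi" becomes "pcnynzcewpvis".

pcnynzcewpvis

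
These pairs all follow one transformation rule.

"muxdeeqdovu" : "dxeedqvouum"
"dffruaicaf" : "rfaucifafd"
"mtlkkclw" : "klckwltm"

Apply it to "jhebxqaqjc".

beqxqacjhj

The rule is to swap each adjacent pair of characters (1↔2, 3↔4, ...), then move the first 2 characters to the end (rotate left by 2).
"jhebxqaqjc" → "hjbeqxqacj" → "beqxqacjhj".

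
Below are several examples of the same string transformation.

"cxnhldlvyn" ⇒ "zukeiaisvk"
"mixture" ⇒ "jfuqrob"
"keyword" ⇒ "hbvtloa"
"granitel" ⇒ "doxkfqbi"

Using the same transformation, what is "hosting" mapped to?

The pattern: shift every letter 3 places backward in the alphabet (wrapping around).
Applying that to "hosting" gives "elpqfkd".

elpqfkd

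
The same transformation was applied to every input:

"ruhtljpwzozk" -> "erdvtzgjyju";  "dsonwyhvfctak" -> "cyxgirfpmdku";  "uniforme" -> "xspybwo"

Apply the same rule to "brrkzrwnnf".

bbujbgxxp

Looking at the pairs, the operation is to shift every letter 10 places forward in the alphabet (wrapping around), then delete the first character.
"brrkzrwnnf" → "bbujbgxxp".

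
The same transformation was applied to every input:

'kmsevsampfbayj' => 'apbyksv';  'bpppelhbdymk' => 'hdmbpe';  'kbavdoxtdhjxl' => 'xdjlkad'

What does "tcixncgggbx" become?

The pattern: keep every other character starting from the first (positions 1st, 3rd, 5th, ...), then move the first 3 characters to the end (rotate left by 3).
Starting from "tcixncgggbx": after the first operation, "tinggx"; after the second, "ggxtin".

ggxtin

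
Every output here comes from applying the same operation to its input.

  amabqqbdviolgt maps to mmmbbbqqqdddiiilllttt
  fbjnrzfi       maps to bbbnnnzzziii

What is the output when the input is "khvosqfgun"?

hhhoooqqqgggnnn

Looking at the pairs, the operation is to keep every other character starting from the second (positions 2nd, 4th, 6th, ...), then repeat every character 3 times.
Applying both steps to "khvosqfgun": "hoqgn", then "hhhoooqqqgggnnn".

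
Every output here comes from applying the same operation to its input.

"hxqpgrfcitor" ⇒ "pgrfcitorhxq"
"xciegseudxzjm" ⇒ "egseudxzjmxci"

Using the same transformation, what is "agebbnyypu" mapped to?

bbnyypuage

The rule is to move the first 3 characters to the end (rotate left by 3).
For "agebbnyypu" the result is "bbnyypuage".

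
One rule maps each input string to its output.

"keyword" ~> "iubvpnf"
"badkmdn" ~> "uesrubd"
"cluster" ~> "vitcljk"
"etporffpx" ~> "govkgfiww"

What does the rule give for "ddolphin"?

zeuufcgy

The pattern: shift every letter 9 places backward in the alphabet (wrapping around), then move the last 2 characters to the front (rotate right by 2).
For "ddolphin", step one produces "uufcgyze"; step two turns that into "zeuufcgy".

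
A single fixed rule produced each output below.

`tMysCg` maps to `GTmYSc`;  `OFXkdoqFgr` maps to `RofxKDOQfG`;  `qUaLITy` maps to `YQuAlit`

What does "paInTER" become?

rPAiNte

In each case the input is transformed by: flip the case of every letter, then move the last character to the front.
Doing the same to "paInTER": "rPAiNte".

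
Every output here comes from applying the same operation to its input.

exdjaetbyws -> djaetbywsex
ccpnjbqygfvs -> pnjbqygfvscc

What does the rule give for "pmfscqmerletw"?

fscqmerletwpm

Each output is the input with this applied: move the first 2 characters to the end (rotate left by 2).
On "pmfscqmerletw" that produces "fscqmerletwpm".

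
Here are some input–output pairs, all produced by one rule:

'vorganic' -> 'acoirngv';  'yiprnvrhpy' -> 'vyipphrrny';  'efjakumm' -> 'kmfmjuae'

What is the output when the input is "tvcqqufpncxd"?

Each output is the input with this applied: take characters alternately from the front and the back (1st, last, 2nd, 2nd-last, ...), then swap the first and last characters.
"tvcqqufpncxd" → "tdvxccqnqpuf" → "fdvxccqnqput".

fdvxccqnqput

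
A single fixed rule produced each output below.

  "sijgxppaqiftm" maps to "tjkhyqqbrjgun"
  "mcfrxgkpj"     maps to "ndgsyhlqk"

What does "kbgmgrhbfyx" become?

lchnhsicgzy

What's happening: shift every letter 1 place forward in the alphabet (wrapping around).
Applying that to "kbgmgrhbfyx" gives "lchnhsicgzy".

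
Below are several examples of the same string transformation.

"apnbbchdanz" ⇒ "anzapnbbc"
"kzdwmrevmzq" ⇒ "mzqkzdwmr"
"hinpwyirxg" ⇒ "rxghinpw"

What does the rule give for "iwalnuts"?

utsiwa

Rule — move the last 3 characters to the front (rotate right by 3), then delete the last 2 characters.
For "iwalnuts", step one produces "utsiwaln"; step two turns that into "utsiwa".
(Check on "apnbbchdanz": → "anzapnbbchd" → "anzapnbbc" ✓)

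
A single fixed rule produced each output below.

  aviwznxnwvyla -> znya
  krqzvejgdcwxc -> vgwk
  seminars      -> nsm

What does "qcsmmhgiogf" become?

mifs

The pattern: move the first 3 characters to the end (rotate left by 3), then keep one character in every 3, starting at position 2 (positions 2nd, 5th, 8th, ...).
On "qcsmmhgiogf": the first step gives "mmhgiogfqcs", and the second then gives "mifs".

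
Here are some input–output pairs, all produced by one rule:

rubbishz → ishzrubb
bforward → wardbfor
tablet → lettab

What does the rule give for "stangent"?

gentstan

In each case the input is transformed by: swap the front and back halves of the string.
"stangent" → "gentstan".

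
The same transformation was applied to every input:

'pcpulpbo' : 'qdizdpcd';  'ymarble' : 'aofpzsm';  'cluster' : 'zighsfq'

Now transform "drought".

The pattern: shift every letter 12 places backward in the alphabet (wrapping around), then move the first character to the end.
Working it through for "drought": intermediate "rfciuvh", final "fciuvhr".
(Check on "ymarble": → "maofpzs" → "aofpzsm" ✓)

fciuvhr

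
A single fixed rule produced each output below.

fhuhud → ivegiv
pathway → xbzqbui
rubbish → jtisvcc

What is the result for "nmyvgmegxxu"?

The pattern: move the last 3 characters to the front (rotate right by 3), then shift every letter 1 place forward in the alphabet (wrapping around).
For "nmyvgmegxxu", step one produces "xxunmyvgmeg"; step two turns that into "yyvonzwhnfh".

yyvonzwhnfh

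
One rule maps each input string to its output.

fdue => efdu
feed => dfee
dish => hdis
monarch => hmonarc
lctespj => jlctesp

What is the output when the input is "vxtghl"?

lvxtgh

What's happening: move the last character to the front.
"vxtghl" → "lvxtgh".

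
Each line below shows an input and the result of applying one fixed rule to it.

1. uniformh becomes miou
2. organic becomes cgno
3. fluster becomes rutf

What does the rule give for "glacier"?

raig

Looking at the pairs, the operation is to keep every other character starting from the first (positions 1st, 3rd, 5th, ...), then swap the first and last characters.
Starting from "glacier": after the first operation, "gair"; after the second, "raig".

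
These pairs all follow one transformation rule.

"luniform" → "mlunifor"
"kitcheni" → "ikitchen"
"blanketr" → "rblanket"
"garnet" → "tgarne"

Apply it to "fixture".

efixtur

What's happening: move the last character to the front.
Doing the same to "fixture": "efixtur".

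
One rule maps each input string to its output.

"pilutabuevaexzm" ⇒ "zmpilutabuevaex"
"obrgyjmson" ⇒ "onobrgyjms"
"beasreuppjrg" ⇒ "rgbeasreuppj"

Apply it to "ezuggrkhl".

Rule — move the last 2 characters to the front (rotate right by 2).
For "ezuggrkhl" the result is "hlezuggrk".

hlezuggrk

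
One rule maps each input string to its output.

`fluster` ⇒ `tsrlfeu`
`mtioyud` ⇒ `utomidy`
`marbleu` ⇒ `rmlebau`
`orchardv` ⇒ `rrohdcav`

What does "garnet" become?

rngeat

Looking at the pairs, the operation is to sort the characters into reverse alphabetical order, then move the first character to the end.
Starting from "garnet": after the first operation, "trngea"; after the second, "rngeat".
(Check on "orchardv": → "vrrohdca" → "rrohdcav" ✓)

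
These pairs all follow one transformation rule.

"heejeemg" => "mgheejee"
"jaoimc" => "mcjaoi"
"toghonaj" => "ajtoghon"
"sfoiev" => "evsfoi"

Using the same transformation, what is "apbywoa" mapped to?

In each case the input is transformed by: move the last 2 characters to the front (rotate right by 2).
On "apbywoa" that produces "oaapbyw".

oaapbyw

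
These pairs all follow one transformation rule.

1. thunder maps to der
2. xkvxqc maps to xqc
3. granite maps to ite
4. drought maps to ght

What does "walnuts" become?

The rule is to keep only the last 3 characters.
Doing the same to "walnuts": "uts".

uts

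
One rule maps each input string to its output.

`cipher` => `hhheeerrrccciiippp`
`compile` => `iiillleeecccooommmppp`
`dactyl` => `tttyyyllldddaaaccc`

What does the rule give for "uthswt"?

ssswwwtttuuuttthhh

Each output is the input with this applied: move the last 3 characters to the front (rotate right by 3), then repeat every character 3 times.
"uthswt" → "ssswwwtttuuuttthhh".
(Check on "compile": → "ilecomp" → "iiillleeecccooommmppp" ✓)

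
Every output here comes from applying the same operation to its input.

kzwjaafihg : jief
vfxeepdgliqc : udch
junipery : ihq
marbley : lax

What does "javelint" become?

idm

The rule is to keep one character in every 3, starting at position 1 (positions 1st, 4th, 7th, ...), then shift every letter 1 place backward in the alphabet (wrapping around).
"javelint" → "jen" → "idm".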